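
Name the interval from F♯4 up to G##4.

augmented second

The letter names run F→G, a span of 1 letter step, so the interval is some kind of second.
F# to G## is 3 semitones. A major second is 2, so 3 makes it augmented.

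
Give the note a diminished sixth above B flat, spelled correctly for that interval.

A sixth above B lands on the letter G.
A diminished sixth spans 7 semitones, so Bb moves to pitch class 5. On the letter G that is Gbb.

Gbb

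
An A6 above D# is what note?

B##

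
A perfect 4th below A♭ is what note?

Eb

A fourth below A lands on the letter E.
A perfect fourth spans 5 semitones, so Ab moves to pitch class 3. On the letter E that is Eb.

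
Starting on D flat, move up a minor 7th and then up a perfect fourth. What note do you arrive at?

Fb

A minor seventh up from Db is Cb (letter C, 10 semitones up).
A perfect fourth up from Cb is Fb (letter F, 5 semitones up).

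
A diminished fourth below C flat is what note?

C down a perfect fourth is G, so the target letter is G.
From Cb, a diminished fourth is 4 semitones down: G.

G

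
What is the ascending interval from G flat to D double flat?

diminished fifth

The letter names run G→D, a span of 4 letter steps, so the interval is some kind of fifth.
Gb to Dbb is 6 semitones. A perfect fifth is 7, so 6 makes it diminished.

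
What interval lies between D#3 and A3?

The letter names run D→A, a span of 4 letter steps, so the interval is some kind of fifth.
D# to A is 6 semitones. A perfect fifth is 7, so 6 makes it diminished.

diminished fifth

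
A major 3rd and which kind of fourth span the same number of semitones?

diminished

A major third spans 4 semitones.
A fourth spanning 4 semitones is diminished (the perfect fourth is 5).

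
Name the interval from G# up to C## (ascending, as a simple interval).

The letter names run G→C, a span of 3 letter steps, so the interval is some kind of fourth.
G# to C## is 6 semitones. A perfect fourth is 5, so 6 makes it augmented.

augmented fourth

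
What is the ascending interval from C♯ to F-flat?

Counting letters C–D–E–F gives a fourth.
C#→Fb = 3 semitones, 2 narrower than the perfect fourth (5), so doubly diminished.

doubly diminished fourth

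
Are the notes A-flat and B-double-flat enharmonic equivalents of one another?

Two spellings are enharmonically equivalent only if they share a pitch class.
Here Ab → 8, Bbb → 9; 8 ≠ 9, so they are not.

No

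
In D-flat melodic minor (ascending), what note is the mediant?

Fb

The Db melodic minor (ascending) scale runs Db Eb Fb Gb Ab Bb C.
Degree 3 is Fb.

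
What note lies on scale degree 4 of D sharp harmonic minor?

G#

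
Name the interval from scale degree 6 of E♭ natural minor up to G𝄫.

diminished fifth

Scale degree 6 of Eb natural minor is Cb.
Cb up to Gbb: letters C→G make it a fifth; 6 semitones makes it diminished.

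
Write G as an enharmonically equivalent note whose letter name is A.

Abb

Plain A sits 2 semitones above G, so on the letter A the same pitch needs a double flat: Abb.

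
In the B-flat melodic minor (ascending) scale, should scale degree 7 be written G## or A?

A

Each scale degree takes a distinct letter name. Degree 7 of a scale on B must use the letter A.
A and G## are enharmonically the same pitch, but only A uses the letter A, so it is the correct spelling here.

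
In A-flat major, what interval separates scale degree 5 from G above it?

Scale degree 5 of Ab major is Eb.
Eb up to G: letters E→G make it a third; 4 semitones makes it major.

major third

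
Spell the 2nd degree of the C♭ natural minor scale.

Db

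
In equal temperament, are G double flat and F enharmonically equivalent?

Yes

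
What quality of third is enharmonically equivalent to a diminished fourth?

major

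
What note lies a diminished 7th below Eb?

F#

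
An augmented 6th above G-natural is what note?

G up a major sixth is E, so the target letter is E.
From G, an augmented sixth is 10 semitones up: E#.

E#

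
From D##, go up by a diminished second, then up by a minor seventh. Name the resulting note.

A diminished second up from D## is E (letter E, 0 semitones up).
A minor seventh up from E is D (letter D, 10 semitones up).

D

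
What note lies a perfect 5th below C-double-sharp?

C down a perfect fifth is F, so the target letter is F.
From C##, a perfect fifth is 7 semitones down: F##.

F##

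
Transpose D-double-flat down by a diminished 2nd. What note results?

D down a major second is C, so the target letter is C.
From Dbb, a diminished second is 0 semitones down: C.

C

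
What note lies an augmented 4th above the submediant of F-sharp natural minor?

The submediant of F# natural minor is D.
An augmented fourth (6 semitones) above D lands on the letter G, giving G#.

G#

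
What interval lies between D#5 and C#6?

minor seventh

The letter names run D→C, a span of 6 letter steps, so the interval is some kind of seventh.
D# to C# is 10 semitones. A major seventh is 11, so 10 makes it minor.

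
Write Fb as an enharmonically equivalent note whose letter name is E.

E

Plain E sits at the same pitch as Fb, so on the letter E the same pitch needs a natural: E.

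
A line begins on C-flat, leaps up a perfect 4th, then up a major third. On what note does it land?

A perfect fourth up from Cb is Fb (letter F, 5 semitones up).
A major third up from Fb is Ab (letter A, 4 semitones up).

Ab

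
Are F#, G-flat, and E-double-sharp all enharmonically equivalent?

F# = pitch class 6 and Gb = pitch class 6 and E## = pitch class 6 — the same pitch class, so they are enharmonic equivalents.

Yes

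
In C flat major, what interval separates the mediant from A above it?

The mediant of Cb major is Eb.
Eb up to A: letters E→A make it a fourth; 6 semitones makes it augmented.

augmented fourth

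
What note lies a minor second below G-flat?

A second below G lands on the letter F.
A minor second spans 1 semitone, so Gb moves to pitch class 5. On the letter F that is F.

F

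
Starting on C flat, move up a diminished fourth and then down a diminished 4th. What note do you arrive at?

A diminished fourth up from Cb is Fbb (letter F, 4 semitones up).
A diminished fourth down from Fbb is Cb (letter C, 4 semitones down).

Cb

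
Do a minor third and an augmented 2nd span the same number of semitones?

A minor third spans 3 semitones; an augmented second spans 3.
They are enharmonically equivalent.

Yes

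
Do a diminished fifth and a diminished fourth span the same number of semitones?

No

A diminished fifth spans 6 semitones; a diminished fourth spans 4.
The spans differ, so they are not enharmonic equivalents.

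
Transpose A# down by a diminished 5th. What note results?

A fifth below A lands on the letter D.
A diminished fifth spans 6 semitones, so A# moves to pitch class 4. On the letter D that is D##.

D##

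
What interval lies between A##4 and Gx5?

minor seventh

Counting letters A–B–C–D–E–F–G gives a seventh.
A##→G## = 10 semitones, 1 narrower than the major seventh (11), so minor.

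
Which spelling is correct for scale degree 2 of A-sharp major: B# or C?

B#

Each scale degree takes a distinct letter name. Degree 2 of a scale on A must use the letter B.
B# and C are enharmonically the same pitch, but only B# uses the letter B, so it is the correct spelling here.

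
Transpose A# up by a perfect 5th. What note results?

A fifth above A lands on the letter E.
A perfect fifth spans 7 semitones, so A# moves to pitch class 5. On the letter E that is E#.

E#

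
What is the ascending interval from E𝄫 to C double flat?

The letter names run E→C, a span of 5 letter steps, so the interval is some kind of sixth.
Ebb to Cbb is 8 semitones. A major sixth is 9, so 8 makes it minor.

minor sixth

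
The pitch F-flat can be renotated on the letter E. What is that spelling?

E

Fb is pitch class 4. The letter E alone is pitch class 4.
Pitch class 4 on E needs no accidental: E.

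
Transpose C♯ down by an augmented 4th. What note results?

G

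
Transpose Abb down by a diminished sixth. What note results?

A sixth below A lands on the letter C.
A diminished sixth spans 7 semitones, so Abb moves to pitch class 0. On the letter C that is C.

C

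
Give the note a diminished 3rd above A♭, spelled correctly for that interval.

A third above A lands on the letter C.
A diminished third spans 2 semitones, so Ab moves to pitch class 10. On the letter C that is Cbb.

Cbb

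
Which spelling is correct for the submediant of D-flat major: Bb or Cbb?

Each scale degree takes a distinct letter name. Degree 6 of a scale on D must use the letter B.
Bb and Cbb are enharmonically the same pitch, but only Bb uses the letter B, so it is the correct spelling here.

Bb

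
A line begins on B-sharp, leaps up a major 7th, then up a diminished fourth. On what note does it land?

D#

A major seventh up from B# is A## (letter A, 11 semitones up).
A diminished fourth up from A## is D# (letter D, 4 semitones up).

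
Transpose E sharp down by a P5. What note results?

A#

A fifth below E lands on the letter A.
A perfect fifth spans 7 semitones, so E# moves to pitch class 10. On the letter A that is A#.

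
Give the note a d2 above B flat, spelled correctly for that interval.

Cbb

B up a major second is C#, so the target letter is C.
From Bb, a diminished second is 0 semitones up: Cbb.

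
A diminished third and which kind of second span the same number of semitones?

A diminished third spans 2 semitones.
A second spanning 2 semitones is major (the major second is 2).

major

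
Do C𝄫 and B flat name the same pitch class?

Yes

Cbb is pitch class 10; Bb is pitch class 10.
All spellings map to pitch class 10, so they are enharmonically equivalent.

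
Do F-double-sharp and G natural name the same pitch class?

Yes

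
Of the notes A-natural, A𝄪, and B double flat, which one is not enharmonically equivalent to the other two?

A##

In 12-tone equal temperament, enharmonic equivalents share a pitch class. A is pitch class 9; A## is pitch class 11; Bbb is pitch class 9.
A and Bbb share pitch class 9, while A## is pitch class 11.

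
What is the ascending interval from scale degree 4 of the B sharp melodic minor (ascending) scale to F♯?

minor second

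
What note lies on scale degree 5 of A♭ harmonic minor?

Eb

Degree 5 takes the letter 4 steps above A, which is E.
In harmonic minor, degree 5 sits 7 semitones above the tonic. Ab + 7 semitones is pitch class 3, spelled on E as Eb.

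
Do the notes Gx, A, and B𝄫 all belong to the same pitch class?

G## = pitch class 9 and A = pitch class 9 and Bbb = pitch class 9 — the same pitch class, so they are enharmonic equivalents.

Yes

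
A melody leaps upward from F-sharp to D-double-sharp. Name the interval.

Counting letters F–G–A–B–C–D gives a sixth.
F#→D## = 10 semitones, 1 wider than the major sixth (9), so augmented.

augmented sixth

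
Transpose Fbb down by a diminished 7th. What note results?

Gb

A seventh below F lands on the letter G.
A diminished seventh spans 9 semitones, so Fbb moves to pitch class 6. On the letter G that is Gb.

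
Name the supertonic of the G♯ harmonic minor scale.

The G# harmonic minor scale runs G# A# B C# D# E F##.
Degree 2 is A#.

A#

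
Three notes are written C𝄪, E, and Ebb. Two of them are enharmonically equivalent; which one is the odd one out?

In 12-tone equal temperament, enharmonic equivalents share a pitch class. C## is pitch class 2; E is pitch class 4; Ebb is pitch class 2.
C## and Ebb share pitch class 2, while E is pitch class 4.

E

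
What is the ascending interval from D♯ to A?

diminished fifth

The letter names run D→A, a span of 4 letter steps, so the interval is some kind of fifth.
D# to A is 6 semitones. A perfect fifth is 7, so 6 makes it diminished.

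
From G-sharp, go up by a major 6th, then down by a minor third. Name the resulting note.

A major sixth up from G# is E# (letter E, 9 semitones up).
A minor third down from E# is C## (letter C, 3 semitones down).

C##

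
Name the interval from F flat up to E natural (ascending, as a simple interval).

The letter names run F→E, a span of 6 letter steps, so the interval is some kind of seventh.
Fb to E is 12 semitones. A major seventh is 11, so 12 makes it augmented.

augmented seventh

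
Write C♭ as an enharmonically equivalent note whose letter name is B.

B

Cb is pitch class 11. The letter B alone is pitch class 11.
Pitch class 11 on B needs no accidental: B.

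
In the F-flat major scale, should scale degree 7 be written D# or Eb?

Eb

Each scale degree takes a distinct letter name. Degree 7 of a scale on F must use the letter E.
Eb and D# are enharmonically the same pitch, but only Eb uses the letter E, so it is the correct spelling here.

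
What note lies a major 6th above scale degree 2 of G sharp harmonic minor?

F##

Scale degree 2 of G# harmonic minor is A#.
A major sixth (9 semitones) above A# lands on the letter F, giving F##.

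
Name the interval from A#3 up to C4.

Counting letters A–B–C gives a third.
A#→C = 2 semitones, 2 narrower than the major third (4), so diminished.

diminished third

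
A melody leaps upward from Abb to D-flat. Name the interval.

The letter names run A→D, a span of 3 letter steps, so the interval is some kind of fourth.
Abb to Db is 6 semitones. A perfect fourth is 5, so 6 makes it augmented.

augmented fourth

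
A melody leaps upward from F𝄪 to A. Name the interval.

diminished third

The letter names run F→A, a span of 2 letter steps, so the interval is some kind of third.
F## to A is 2 semitones. A major third is 4, so 2 makes it diminished.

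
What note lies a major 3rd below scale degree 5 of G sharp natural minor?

B

Scale degree 5 of G# natural minor is D#.
A major third (4 semitones) below D# lands on the letter B, giving B.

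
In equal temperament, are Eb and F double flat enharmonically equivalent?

Eb is pitch class 3; Fbb is pitch class 3.
All spellings map to pitch class 3, so they are enharmonically equivalent.

Yes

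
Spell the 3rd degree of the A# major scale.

C##

Degree 3 takes the letter 2 steps above A, which is C.
In major, degree 3 sits 4 semitones above the tonic. A# + 4 semitones is pitch class 2, spelled on C as C##.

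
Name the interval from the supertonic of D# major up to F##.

major second

The supertonic of D# major is E#.
E# up to F##: letters E→F make it a second; 2 semitones makes it major.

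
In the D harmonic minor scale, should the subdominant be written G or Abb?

Each scale degree takes a distinct letter name. Degree 4 of a scale on D must use the letter G.
G and Abb are enharmonically the same pitch, but only G uses the letter G, so it is the correct spelling here.

G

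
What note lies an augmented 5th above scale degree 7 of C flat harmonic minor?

Scale degree 7 of Cb harmonic minor is Bb.
An augmented fifth (8 semitones) above Bb lands on the letter F, giving F#.

F#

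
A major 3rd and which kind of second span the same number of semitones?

A major third spans 4 semitones.
A second spanning 4 semitones is doubly augmented (the major second is 2).

doubly augmented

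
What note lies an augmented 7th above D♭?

D up a major seventh is C#, so the target letter is C.
From Db, an augmented seventh is 12 semitones up: C#.

C#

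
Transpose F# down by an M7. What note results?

G

F down a major seventh is Gb, so the target letter is G.
From F#, a major seventh is 11 semitones down: G.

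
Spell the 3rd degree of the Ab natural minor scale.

Cb

Degree 3 takes the letter 2 steps above A, which is C.
In natural minor, degree 3 sits 3 semitones above the tonic. Ab + 3 semitones is pitch class 11, spelled on C as Cb.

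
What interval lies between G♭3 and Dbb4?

The letter names run G→D, a span of 4 letter steps, so the interval is some kind of fifth.
Gb to Dbb is 6 semitones. A perfect fifth is 7, so 6 makes it diminished.

diminished fifth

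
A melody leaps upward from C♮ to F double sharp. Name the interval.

doubly augmented fourth

Counting letters C–D–E–F gives a fourth.
C→F## = 7 semitones, 2 wider than the perfect fourth (5), so doubly augmented.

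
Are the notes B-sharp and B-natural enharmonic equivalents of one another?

No

B# is pitch class 0; B is pitch class 11.
The pitch classes differ (0 vs. 11), so they are not enharmonic equivalents.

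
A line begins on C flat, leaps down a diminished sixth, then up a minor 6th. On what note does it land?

A diminished sixth down from Cb is E (letter E, 7 semitones down).
A minor sixth up from E is C (letter C, 8 semitones up).

C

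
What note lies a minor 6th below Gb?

A sixth below G lands on the letter B.
A minor sixth spans 8 semitones, so Gb moves to pitch class 10. On the letter B that is Bb.

Bb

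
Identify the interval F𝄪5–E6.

diminished seventh

The letter names run F→E, a span of 6 letter steps, so the interval is some kind of seventh.
F## to E is 9 semitones. A major seventh is 11, so 9 makes it diminished.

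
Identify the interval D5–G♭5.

diminished fourth

The letter names run D→G, a span of 3 letter steps, so the interval is some kind of fourth.
D to Gb is 4 semitones. A perfect fourth is 5, so 4 makes it diminished.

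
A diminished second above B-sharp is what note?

C

B up a major second is C#, so the target letter is C.
From B#, a diminished second is 0 semitones up: C.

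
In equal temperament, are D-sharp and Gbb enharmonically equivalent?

Two spellings are enharmonically equivalent only if they share a pitch class.
Here D# → 3, Gbb → 5; 3 ≠ 5, so they are not.

No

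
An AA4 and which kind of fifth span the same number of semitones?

perfect

A doubly augmented fourth spans 7 semitones.
A fifth spanning 7 semitones is perfect (the perfect fifth is 7).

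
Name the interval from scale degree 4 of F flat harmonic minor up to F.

Scale degree 4 of Fb harmonic minor is Bbb.
Bbb up to F: letters B→F make it a fifth; 8 semitones makes it augmented.

augmented fifth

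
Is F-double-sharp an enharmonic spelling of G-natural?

Yes

F## = pitch class 7 and G = pitch class 7 — the same pitch class, so they are enharmonic equivalents.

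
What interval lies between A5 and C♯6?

The letter names run A→C, a span of 2 letter steps, so the interval is some kind of third.
A to C# is 4 semitones. A major third is 4, so 4 makes it major.

major third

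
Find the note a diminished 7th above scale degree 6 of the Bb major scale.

Scale degree 6 of Bb major is G.
A diminished seventh (9 semitones) above G lands on the letter F, giving Fb.

Fb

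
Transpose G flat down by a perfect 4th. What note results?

Db

G down a perfect fourth is D, so the target letter is D.
From Gb, a perfect fourth is 5 semitones down: Db.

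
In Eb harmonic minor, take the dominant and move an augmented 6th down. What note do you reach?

Dbb

The dominant of Eb harmonic minor is Bb.
An augmented sixth (10 semitones) below Bb lands on the letter D, giving Dbb.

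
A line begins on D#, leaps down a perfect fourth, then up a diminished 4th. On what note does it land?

D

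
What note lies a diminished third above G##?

G up a major third is B, so the target letter is B.
From G##, a diminished third is 2 semitones up: B.

B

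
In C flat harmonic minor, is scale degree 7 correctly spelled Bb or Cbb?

Each scale degree takes a distinct letter name. Degree 7 of a scale on C must use the letter B.
Bb and Cbb are enharmonically the same pitch, but only Bb uses the letter B, so it is the correct spelling here.

Bb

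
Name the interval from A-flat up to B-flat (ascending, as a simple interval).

major second

Counting letters A–B gives a second.
Ab→Bb = 2 semitones, exactly the major second.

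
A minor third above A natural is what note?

A up a major third is C#, so the target letter is C.
From A, a minor third is 3 semitones up: C.

C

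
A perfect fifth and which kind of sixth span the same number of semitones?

diminished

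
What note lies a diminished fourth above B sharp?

E

B up a perfect fourth is E, so the target letter is E.
From B#, a diminished fourth is 4 semitones up: E.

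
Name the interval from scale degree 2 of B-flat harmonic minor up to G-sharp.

Scale degree 2 of Bb harmonic minor is C.
C up to G#: letters C→G make it a fifth; 8 semitones makes it augmented.

augmented fifth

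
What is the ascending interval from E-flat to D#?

augmented seventh

Counting letters E–F–G–A–B–C–D gives a seventh.
Eb→D# = 12 semitones, 1 wider than the major seventh (11), so augmented.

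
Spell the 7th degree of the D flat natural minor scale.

Cb

Degree 7 takes the letter 6 steps above D, which is C.
In natural minor, degree 7 sits 10 semitones above the tonic. Db + 10 semitones is pitch class 11, spelled on C as Cb.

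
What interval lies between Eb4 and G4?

major third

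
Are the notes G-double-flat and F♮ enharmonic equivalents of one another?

Gbb = pitch class 5 and F = pitch class 5 — the same pitch class, so they are enharmonic equivalents.

Yes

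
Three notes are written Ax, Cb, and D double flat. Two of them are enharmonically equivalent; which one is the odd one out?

Dbb

In 12-tone equal temperament, enharmonic equivalents share a pitch class. A## is pitch class 11; Cb is pitch class 11; Dbb is pitch class 0.
A## and Cb share pitch class 11, while Dbb is pitch class 0.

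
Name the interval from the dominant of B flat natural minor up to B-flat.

perfect fourth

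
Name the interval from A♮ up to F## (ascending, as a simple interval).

augmented sixth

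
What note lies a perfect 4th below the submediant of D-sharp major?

The submediant of D# major is B#.
A perfect fourth (5 semitones) below B# lands on the letter F, giving F##.

F##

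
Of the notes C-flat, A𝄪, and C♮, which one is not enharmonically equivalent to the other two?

C

In 12-tone equal temperament, enharmonic equivalents share a pitch class. Cb is pitch class 11; A## is pitch class 11; C is pitch class 0.
Cb and A## share pitch class 11, while C is pitch class 0.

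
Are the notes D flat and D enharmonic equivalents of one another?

No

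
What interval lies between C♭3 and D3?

The letter names run C→D, a span of 1 letter step, so the interval is some kind of second.
Cb to D is 3 semitones. A major second is 2, so 3 makes it augmented.

augmented second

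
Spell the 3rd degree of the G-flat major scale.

Bb

Degree 3 takes the letter 2 steps above G, which is B.
In major, degree 3 sits 4 semitones above the tonic. Gb + 4 semitones is pitch class 10, spelled on B as Bb.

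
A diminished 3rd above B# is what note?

D

A third above B lands on the letter D.
A diminished third spans 2 semitones, so B# moves to pitch class 2. On the letter D that is D.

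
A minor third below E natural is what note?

C#

E down a major third is C, so the target letter is C.
From E, a minor third is 3 semitones down: C#.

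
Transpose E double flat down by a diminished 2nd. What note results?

E down a major second is D, so the target letter is D.
From Ebb, a diminished second is 0 semitones down: D.

D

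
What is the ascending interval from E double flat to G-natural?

Counting letters E–F–G gives a third.
Ebb→G = 5 semitones, 1 wider than the major third (4), so augmented.

augmented third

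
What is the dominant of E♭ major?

Degree 5 takes the letter 4 steps above E, which is B.
In major, degree 5 sits 7 semitones above the tonic. Eb + 7 semitones is pitch class 10, spelled on B as Bb.

Bb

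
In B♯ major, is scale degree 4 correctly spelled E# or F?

E#

Each scale degree takes a distinct letter name. Degree 4 of a scale on B must use the letter E.
E# and F are enharmonically the same pitch, but only E# uses the letter E, so it is the correct spelling here.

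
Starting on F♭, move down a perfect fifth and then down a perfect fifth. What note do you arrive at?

A perfect fifth down from Fb is Bbb (letter B, 7 semitones down).
A perfect fifth down from Bbb is Ebb (letter E, 7 semitones down).

Ebb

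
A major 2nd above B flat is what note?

B up a major second is C#, so the target letter is C.
From Bb, a major second is 2 semitones up: C.

C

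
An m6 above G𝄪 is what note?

A sixth above G lands on the letter E.
A minor sixth spans 8 semitones, so G## moves to pitch class 5. On the letter E that is E#.

E#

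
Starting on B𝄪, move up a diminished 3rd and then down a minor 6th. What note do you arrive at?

F##

A diminished third up from B## is D# (letter D, 2 semitones up).
A minor sixth down from D# is F## (letter F, 8 semitones down).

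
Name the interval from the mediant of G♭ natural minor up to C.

augmented second

The mediant of Gb natural minor is Bbb.
Bbb up to C: letters B→C make it a second; 3 semitones makes it augmented.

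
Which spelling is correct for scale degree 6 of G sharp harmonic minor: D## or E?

Each scale degree takes a distinct letter name. Degree 6 of a scale on G must use the letter E.
E and D## are enharmonically the same pitch, but only E uses the letter E, so it is the correct spelling here.

E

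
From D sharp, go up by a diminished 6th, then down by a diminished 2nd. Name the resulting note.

A diminished sixth up from D# is Bb (letter B, 7 semitones up).
A diminished second down from Bb is A# (letter A, 0 semitones down).

A#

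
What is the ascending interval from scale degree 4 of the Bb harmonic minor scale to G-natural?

major third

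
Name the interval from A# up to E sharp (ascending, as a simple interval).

perfect fifth

Counting letters A–B–C–D–E gives a fifth.
A#→E# = 7 semitones, exactly the perfect fifth.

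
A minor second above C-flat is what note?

Dbb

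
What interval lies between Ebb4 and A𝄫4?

The letter names run E→A, a span of 3 letter steps, so the interval is some kind of fourth.
Ebb to Abb is 5 semitones. A perfect fourth is 5, so 5 makes it perfect.

perfect fourth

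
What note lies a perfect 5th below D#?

G#

A fifth below D lands on the letter G.
A perfect fifth spans 7 semitones, so D# moves to pitch class 8. On the letter G that is G#.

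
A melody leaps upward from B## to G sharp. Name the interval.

diminished sixth

The letter names run B→G, a span of 5 letter steps, so the interval is some kind of sixth.
B## to G# is 7 semitones. A major sixth is 9, so 7 makes it diminished.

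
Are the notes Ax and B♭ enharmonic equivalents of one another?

A## is pitch class 11; Bb is pitch class 10.
The pitch classes differ (11 vs. 10), so they are not enharmonic equivalents.

No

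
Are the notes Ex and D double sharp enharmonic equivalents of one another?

No

Two spellings are enharmonically equivalent only if they share a pitch class.
Here E## → 6, D## → 4; 4 ≠ 6, so they are not.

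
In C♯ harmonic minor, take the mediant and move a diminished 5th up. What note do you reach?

The mediant of C# harmonic minor is E.
A diminished fifth (6 semitones) above E lands on the letter B, giving Bb.

Bb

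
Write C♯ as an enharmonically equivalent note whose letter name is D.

Db

Plain D sits 1 semitone above C#, so on the letter D the same pitch needs a flat: Db.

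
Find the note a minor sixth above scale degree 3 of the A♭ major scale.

Ab

Scale degree 3 of Ab major is C.
A minor sixth (8 semitones) above C lands on the letter A, giving Ab.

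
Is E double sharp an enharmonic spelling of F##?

Two spellings are enharmonically equivalent only if they share a pitch class.
Here E## → 6, F## → 7; 6 ≠ 7, so they are not.

No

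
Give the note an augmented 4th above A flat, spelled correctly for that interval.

A up a perfect fourth is D, so the target letter is D.
From Ab, an augmented fourth is 6 semitones up: D.

D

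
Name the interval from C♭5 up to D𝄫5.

Counting letters C–D gives a second.
Cb→Dbb = 1 semitone, 1 narrower than the major second (2), so minor.

minor second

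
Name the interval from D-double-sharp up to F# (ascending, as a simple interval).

The letter names run D→F, a span of 2 letter steps, so the interval is some kind of third.
D## to F# is 2 semitones. A major third is 4, so 2 makes it diminished.

diminished third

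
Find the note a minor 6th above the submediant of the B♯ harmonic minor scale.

The submediant of B# harmonic minor is G#.
A minor sixth (8 semitones) above G# lands on the letter E, giving E.

E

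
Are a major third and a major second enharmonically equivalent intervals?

A major third spans 4 semitones; a major second spans 2.
The spans differ, so they are not enharmonic equivalents.

No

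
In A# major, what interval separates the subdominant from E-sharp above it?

The subdominant of A# major is D#.
D# up to E#: letters D→E make it a second; 2 semitones makes it major.

major second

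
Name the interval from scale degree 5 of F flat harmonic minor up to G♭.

Scale degree 5 of Fb harmonic minor is Cb.
Cb up to Gb: letters C→G make it a fifth; 7 semitones makes it perfect.

perfect fifth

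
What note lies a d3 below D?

B#

A third below D lands on the letter B.
A diminished third spans 2 semitones, so D moves to pitch class 0. On the letter B that is B#.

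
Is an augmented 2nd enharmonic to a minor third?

Yes

An augmented second spans 3 semitones; a minor third spans 3.
They are enharmonically equivalent.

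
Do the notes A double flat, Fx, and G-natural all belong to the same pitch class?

Abb = pitch class 7 and F## = pitch class 7 and G = pitch class 7 — the same pitch class, so they are enharmonic equivalents.

Yes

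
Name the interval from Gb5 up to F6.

The letter names run G→F, a span of 6 letter steps, so the interval is some kind of seventh.
Gb to F is 11 semitones. A major seventh is 11, so 11 makes it major.

major seventh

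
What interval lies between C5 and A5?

major sixth

The letter names run C→A, a span of 5 letter steps, so the interval is some kind of sixth.
C to A is 9 semitones. A major sixth is 9, so 9 makes it major.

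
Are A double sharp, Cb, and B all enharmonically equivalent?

A## = pitch class 11 and Cb = pitch class 11 and B = pitch class 11 — the same pitch class, so they are enharmonic equivalents.

Yes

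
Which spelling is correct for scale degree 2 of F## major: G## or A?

Each scale degree takes a distinct letter name. Degree 2 of a scale on F must use the letter G.
G## and A are enharmonically the same pitch, but only G## uses the letter G, so it is the correct spelling here.

G##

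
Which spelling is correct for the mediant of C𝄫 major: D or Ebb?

Each scale degree takes a distinct letter name. Degree 3 of a scale on C must use the letter E.
Ebb and D are enharmonically the same pitch, but only Ebb uses the letter E, so it is the correct spelling here.

Ebb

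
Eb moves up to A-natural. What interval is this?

The letter names run E→A, a span of 3 letter steps, so the interval is some kind of fourth.
Eb to A is 6 semitones. A perfect fourth is 5, so 6 makes it augmented.

augmented fourth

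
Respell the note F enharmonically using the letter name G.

Gbb

F is pitch class 5. The letter G alone is pitch class 7.
To reach pitch class 5 from G requires an offset of -2 semitones, i.e. double flat: Gbb.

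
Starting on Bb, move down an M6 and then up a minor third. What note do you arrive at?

A major sixth down from Bb is Db (letter D, 9 semitones down).
A minor third up from Db is Fb (letter F, 3 semitones up).

Fb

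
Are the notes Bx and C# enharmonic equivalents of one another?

Yes

B## is pitch class 1; C# is pitch class 1.
All spellings map to pitch class 1, so they are enharmonically equivalent.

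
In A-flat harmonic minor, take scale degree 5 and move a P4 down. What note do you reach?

Bb

Scale degree 5 of Ab harmonic minor is Eb.
A perfect fourth (5 semitones) below Eb lands on the letter B, giving Bb.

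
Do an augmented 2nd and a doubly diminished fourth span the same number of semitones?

An augmented second spans 3 semitones; a doubly diminished fourth spans 3.
They are enharmonically equivalent.

Yes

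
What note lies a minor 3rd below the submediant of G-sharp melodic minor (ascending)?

C##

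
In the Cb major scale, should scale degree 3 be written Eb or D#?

Eb

Each scale degree takes a distinct letter name. Degree 3 of a scale on C must use the letter E.
Eb and D# are enharmonically the same pitch, but only Eb uses the letter E, so it is the correct spelling here.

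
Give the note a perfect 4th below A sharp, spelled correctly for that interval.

E#

A down a perfect fourth is E, so the target letter is E.
From A#, a perfect fourth is 5 semitones down: E#.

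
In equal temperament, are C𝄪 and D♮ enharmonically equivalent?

C## is pitch class 2; D is pitch class 2.
All spellings map to pitch class 2, so they are enharmonically equivalent.

Yes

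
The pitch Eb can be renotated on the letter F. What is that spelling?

Plain F sits 2 semitones above Eb, so on the letter F the same pitch needs a double flat: Fbb.

Fbb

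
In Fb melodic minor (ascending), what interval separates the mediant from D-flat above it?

augmented fourth

The mediant of Fb melodic minor (ascending) is Abb.
Abb up to Db: letters A→D make it a fourth; 6 semitones makes it augmented.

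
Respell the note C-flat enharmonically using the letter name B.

Plain B sits at the same pitch as Cb, so on the letter B the same pitch needs a natural: B.

B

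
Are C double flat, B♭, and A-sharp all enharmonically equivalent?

Cbb is pitch class 10; Bb is pitch class 10; A# is pitch class 10.
All spellings map to pitch class 10, so they are enharmonically equivalent.

Yes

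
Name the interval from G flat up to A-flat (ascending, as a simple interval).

Counting letters G–A gives a second.
Gb→Ab = 2 semitones, exactly the major second.

major second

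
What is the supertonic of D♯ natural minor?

Degree 2 takes the letter 1 step above D, which is E.
In natural minor, degree 2 sits 2 semitones above the tonic. D# + 2 semitones is pitch class 5, spelled on E as E#.

E#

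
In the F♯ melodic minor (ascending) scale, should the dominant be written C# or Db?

Each scale degree takes a distinct letter name. Degree 5 of a scale on F must use the letter C.
C# and Db are enharmonically the same pitch, but only C# uses the letter C, so it is the correct spelling here.

C#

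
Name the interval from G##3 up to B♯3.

The letter names run G→B, a span of 2 letter steps, so the interval is some kind of third.
G## to B# is 3 semitones. A major third is 4, so 3 makes it minor.

minor third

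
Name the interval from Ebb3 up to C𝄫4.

minor sixth

Counting letters E–F–G–A–B–C gives a sixth.
Ebb→Cbb = 8 semitones, 1 narrower than the major sixth (9), so minor.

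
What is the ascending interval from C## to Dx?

The letter names run C→D, a span of 1 letter step, so the interval is some kind of second.
C## to D## is 2 semitones. A major second is 2, so 2 makes it major.

major second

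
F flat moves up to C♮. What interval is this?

The letter names run F→C, a span of 4 letter steps, so the interval is some kind of fifth.
Fb to C is 8 semitones. A perfect fifth is 7, so 8 makes it augmented.

augmented fifth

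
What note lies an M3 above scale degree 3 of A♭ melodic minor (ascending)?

Scale degree 3 of Ab melodic minor (ascending) is Cb.
A major third (4 semitones) above Cb lands on the letter E, giving Eb.

Eb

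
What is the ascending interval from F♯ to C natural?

Counting letters F–G–A–B–C gives a fifth.
F#→C = 6 semitones, 1 narrower than the perfect fifth (7), so diminished.

diminished fifth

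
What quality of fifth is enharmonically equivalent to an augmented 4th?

diminished

An augmented fourth spans 6 semitones.
A fifth spanning 6 semitones is diminished (the perfect fifth is 7).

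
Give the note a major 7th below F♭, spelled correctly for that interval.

Gbb

F down a major seventh is Gb, so the target letter is G.
From Fb, a major seventh is 11 semitones down: Gbb.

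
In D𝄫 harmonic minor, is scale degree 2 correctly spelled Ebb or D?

Each scale degree takes a distinct letter name. Degree 2 of a scale on D must use the letter E.
Ebb and D are enharmonically the same pitch, but only Ebb uses the letter E, so it is the correct spelling here.

Ebb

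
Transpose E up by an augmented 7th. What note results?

A seventh above E lands on the letter D.
An augmented seventh spans 12 semitones, so E moves to pitch class 4. On the letter D that is D##.

D##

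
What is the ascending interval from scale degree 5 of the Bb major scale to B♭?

Scale degree 5 of Bb major is F.
F up to Bb: letters F→B make it a fourth; 5 semitones makes it perfect.

perfect fourth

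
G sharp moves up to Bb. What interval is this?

diminished third

Counting letters G–A–B gives a third.
G#→Bb = 2 semitones, 2 narrower than the major third (4), so diminished.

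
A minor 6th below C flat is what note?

A sixth below C lands on the letter E.
A minor sixth spans 8 semitones, so Cb moves to pitch class 3. On the letter E that is Eb.

Eb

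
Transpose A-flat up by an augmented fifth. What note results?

A up a perfect fifth is E, so the target letter is E.
From Ab, an augmented fifth is 8 semitones up: E.

E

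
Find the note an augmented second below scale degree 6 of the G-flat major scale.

Scale degree 6 of Gb major is Eb.
An augmented second (3 semitones) below Eb lands on the letter D, giving Dbb.

Dbb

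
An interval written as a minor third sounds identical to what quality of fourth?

A minor third spans 3 semitones.
A fourth spanning 3 semitones is doubly diminished (the perfect fourth is 5).

doubly diminished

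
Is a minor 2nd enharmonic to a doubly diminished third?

Yes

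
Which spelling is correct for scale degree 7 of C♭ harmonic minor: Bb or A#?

Each scale degree takes a distinct letter name. Degree 7 of a scale on C must use the letter B.
Bb and A# are enharmonically the same pitch, but only Bb uses the letter B, so it is the correct spelling here.

Bb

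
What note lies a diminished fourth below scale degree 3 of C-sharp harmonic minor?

B#

Scale degree 3 of C# harmonic minor is E.
A diminished fourth (4 semitones) below E lands on the letter B, giving B#.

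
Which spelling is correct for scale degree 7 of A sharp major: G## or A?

G##

Each scale degree takes a distinct letter name. Degree 7 of a scale on A must use the letter G.
G## and A are enharmonically the same pitch, but only G## uses the letter G, so it is the correct spelling here.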